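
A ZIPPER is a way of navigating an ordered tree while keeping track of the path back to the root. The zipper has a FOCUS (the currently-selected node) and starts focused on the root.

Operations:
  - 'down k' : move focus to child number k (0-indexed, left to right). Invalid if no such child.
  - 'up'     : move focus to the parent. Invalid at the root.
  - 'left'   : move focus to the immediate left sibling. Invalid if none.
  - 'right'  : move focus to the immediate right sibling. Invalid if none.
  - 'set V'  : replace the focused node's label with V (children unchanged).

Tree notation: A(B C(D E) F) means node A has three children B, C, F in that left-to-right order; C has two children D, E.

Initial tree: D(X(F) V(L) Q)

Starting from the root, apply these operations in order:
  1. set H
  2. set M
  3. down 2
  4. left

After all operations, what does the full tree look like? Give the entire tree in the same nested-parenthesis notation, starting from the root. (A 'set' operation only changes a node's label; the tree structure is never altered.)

Answer: M(X(F) V(L) Q)

Derivation:
Step 1 (set H): focus=H path=root depth=0 children=['X', 'V', 'Q'] (at root)
Step 2 (set M): focus=M path=root depth=0 children=['X', 'V', 'Q'] (at root)
Step 3 (down 2): focus=Q path=2 depth=1 children=[] left=['X', 'V'] right=[] parent=M
Step 4 (left): focus=V path=1 depth=1 children=['L'] left=['X'] right=['Q'] parent=M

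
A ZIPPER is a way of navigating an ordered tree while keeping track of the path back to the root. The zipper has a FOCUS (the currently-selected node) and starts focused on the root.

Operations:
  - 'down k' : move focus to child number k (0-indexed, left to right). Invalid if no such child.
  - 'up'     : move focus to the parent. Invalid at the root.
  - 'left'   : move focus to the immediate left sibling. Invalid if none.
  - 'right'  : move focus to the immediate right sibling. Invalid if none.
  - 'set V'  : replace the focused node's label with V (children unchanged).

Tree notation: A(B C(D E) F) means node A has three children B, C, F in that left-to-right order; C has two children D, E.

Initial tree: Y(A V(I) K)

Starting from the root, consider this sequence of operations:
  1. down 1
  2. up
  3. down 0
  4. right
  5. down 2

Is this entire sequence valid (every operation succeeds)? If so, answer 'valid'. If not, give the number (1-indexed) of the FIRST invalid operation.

Answer: 5

Derivation:
Step 1 (down 1): focus=V path=1 depth=1 children=['I'] left=['A'] right=['K'] parent=Y
Step 2 (up): focus=Y path=root depth=0 children=['A', 'V', 'K'] (at root)
Step 3 (down 0): focus=A path=0 depth=1 children=[] left=[] right=['V', 'K'] parent=Y
Step 4 (right): focus=V path=1 depth=1 children=['I'] left=['A'] right=['K'] parent=Y
Step 5 (down 2): INVALID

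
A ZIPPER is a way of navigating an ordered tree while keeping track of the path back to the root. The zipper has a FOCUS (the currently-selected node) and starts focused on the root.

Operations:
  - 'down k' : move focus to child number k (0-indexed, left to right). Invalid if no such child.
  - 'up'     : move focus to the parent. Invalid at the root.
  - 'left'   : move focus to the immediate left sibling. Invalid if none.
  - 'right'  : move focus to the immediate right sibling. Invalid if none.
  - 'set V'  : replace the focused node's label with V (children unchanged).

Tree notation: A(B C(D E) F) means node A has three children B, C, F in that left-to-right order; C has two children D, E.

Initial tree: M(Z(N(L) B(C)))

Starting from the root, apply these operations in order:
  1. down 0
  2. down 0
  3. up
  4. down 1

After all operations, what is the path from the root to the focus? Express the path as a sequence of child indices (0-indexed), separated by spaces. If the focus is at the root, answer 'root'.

Step 1 (down 0): focus=Z path=0 depth=1 children=['N', 'B'] left=[] right=[] parent=M
Step 2 (down 0): focus=N path=0/0 depth=2 children=['L'] left=[] right=['B'] parent=Z
Step 3 (up): focus=Z path=0 depth=1 children=['N', 'B'] left=[] right=[] parent=M
Step 4 (down 1): focus=B path=0/1 depth=2 children=['C'] left=['N'] right=[] parent=Z

Answer: 0 1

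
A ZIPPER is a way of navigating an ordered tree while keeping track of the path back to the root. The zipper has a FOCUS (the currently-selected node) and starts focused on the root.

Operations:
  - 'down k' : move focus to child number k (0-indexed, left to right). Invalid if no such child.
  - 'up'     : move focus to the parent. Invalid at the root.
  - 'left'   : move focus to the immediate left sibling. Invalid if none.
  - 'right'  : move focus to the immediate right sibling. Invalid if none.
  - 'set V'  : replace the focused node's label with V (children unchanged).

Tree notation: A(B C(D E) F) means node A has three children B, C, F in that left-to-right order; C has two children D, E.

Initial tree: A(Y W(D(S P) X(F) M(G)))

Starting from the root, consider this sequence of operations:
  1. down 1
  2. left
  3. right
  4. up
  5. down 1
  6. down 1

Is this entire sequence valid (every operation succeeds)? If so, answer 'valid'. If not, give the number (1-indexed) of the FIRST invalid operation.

Step 1 (down 1): focus=W path=1 depth=1 children=['D', 'X', 'M'] left=['Y'] right=[] parent=A
Step 2 (left): focus=Y path=0 depth=1 children=[] left=[] right=['W'] parent=A
Step 3 (right): focus=W path=1 depth=1 children=['D', 'X', 'M'] left=['Y'] right=[] parent=A
Step 4 (up): focus=A path=root depth=0 children=['Y', 'W'] (at root)
Step 5 (down 1): focus=W path=1 depth=1 children=['D', 'X', 'M'] left=['Y'] right=[] parent=A
Step 6 (down 1): focus=X path=1/1 depth=2 children=['F'] left=['D'] right=['M'] parent=W

Answer: valid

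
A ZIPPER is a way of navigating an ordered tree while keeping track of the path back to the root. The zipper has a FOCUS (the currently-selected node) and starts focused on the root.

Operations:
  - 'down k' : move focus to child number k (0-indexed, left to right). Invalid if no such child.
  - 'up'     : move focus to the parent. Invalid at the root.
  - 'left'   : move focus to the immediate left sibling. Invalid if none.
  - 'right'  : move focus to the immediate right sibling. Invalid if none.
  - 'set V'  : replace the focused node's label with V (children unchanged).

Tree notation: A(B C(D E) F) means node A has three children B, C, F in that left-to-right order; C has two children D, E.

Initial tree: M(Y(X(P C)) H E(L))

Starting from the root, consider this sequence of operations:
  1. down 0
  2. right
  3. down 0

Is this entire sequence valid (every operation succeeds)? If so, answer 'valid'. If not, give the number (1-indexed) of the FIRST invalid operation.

Step 1 (down 0): focus=Y path=0 depth=1 children=['X'] left=[] right=['H', 'E'] parent=M
Step 2 (right): focus=H path=1 depth=1 children=[] left=['Y'] right=['E'] parent=M
Step 3 (down 0): INVALID

Answer: 3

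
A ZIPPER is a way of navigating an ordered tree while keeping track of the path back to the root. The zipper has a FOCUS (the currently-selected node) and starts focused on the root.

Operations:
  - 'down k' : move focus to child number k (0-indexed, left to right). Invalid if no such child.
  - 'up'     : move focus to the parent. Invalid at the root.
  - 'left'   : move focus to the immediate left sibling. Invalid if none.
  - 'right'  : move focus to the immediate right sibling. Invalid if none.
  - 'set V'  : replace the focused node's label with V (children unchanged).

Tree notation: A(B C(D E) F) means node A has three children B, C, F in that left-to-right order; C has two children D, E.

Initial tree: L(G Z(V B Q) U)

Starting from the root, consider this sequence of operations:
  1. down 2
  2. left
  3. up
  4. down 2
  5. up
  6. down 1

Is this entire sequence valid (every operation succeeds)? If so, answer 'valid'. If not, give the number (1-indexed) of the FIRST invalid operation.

Answer: valid

Derivation:
Step 1 (down 2): focus=U path=2 depth=1 children=[] left=['G', 'Z'] right=[] parent=L
Step 2 (left): focus=Z path=1 depth=1 children=['V', 'B', 'Q'] left=['G'] right=['U'] parent=L
Step 3 (up): focus=L path=root depth=0 children=['G', 'Z', 'U'] (at root)
Step 4 (down 2): focus=U path=2 depth=1 children=[] left=['G', 'Z'] right=[] parent=L
Step 5 (up): focus=L path=root depth=0 children=['G', 'Z', 'U'] (at root)
Step 6 (down 1): focus=Z path=1 depth=1 children=['V', 'B', 'Q'] left=['G'] right=['U'] parent=L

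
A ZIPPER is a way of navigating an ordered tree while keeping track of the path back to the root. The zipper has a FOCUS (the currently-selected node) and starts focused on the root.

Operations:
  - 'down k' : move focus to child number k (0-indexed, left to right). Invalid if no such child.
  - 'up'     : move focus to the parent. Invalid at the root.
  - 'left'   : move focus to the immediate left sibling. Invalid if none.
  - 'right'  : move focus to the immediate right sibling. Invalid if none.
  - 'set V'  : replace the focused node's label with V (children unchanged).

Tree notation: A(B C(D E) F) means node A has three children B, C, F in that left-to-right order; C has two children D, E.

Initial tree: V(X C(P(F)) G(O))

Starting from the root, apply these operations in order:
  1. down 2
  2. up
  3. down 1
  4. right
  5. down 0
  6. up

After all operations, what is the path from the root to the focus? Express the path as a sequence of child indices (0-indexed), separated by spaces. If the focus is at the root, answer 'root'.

Step 1 (down 2): focus=G path=2 depth=1 children=['O'] left=['X', 'C'] right=[] parent=V
Step 2 (up): focus=V path=root depth=0 children=['X', 'C', 'G'] (at root)
Step 3 (down 1): focus=C path=1 depth=1 children=['P'] left=['X'] right=['G'] parent=V
Step 4 (right): focus=G path=2 depth=1 children=['O'] left=['X', 'C'] right=[] parent=V
Step 5 (down 0): focus=O path=2/0 depth=2 children=[] left=[] right=[] parent=G
Step 6 (up): focus=G path=2 depth=1 children=['O'] left=['X', 'C'] right=[] parent=V

Answer: 2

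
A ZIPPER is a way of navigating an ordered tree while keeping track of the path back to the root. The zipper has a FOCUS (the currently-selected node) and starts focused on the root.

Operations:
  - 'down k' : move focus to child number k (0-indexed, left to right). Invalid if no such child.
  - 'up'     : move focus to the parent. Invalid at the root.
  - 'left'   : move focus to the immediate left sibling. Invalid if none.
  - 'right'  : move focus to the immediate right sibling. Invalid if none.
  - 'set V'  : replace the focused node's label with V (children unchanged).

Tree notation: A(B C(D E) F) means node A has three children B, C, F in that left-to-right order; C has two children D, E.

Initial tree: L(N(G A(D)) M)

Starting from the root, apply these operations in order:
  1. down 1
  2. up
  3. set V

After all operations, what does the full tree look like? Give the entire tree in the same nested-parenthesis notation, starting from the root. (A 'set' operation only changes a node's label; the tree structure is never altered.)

Answer: V(N(G A(D)) M)

Derivation:
Step 1 (down 1): focus=M path=1 depth=1 children=[] left=['N'] right=[] parent=L
Step 2 (up): focus=L path=root depth=0 children=['N', 'M'] (at root)
Step 3 (set V): focus=V path=root depth=0 children=['N', 'M'] (at root)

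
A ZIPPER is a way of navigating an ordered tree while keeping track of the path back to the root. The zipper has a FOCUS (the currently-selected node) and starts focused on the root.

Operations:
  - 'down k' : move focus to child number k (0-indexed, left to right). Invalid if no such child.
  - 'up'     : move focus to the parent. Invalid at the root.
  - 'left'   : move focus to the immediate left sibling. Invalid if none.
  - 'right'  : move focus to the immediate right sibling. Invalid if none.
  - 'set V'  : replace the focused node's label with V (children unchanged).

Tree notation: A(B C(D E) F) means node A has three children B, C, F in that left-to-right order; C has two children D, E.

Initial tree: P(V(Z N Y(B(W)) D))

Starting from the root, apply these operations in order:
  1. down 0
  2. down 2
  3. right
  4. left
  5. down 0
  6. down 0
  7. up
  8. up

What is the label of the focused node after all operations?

Answer: Y

Derivation:
Step 1 (down 0): focus=V path=0 depth=1 children=['Z', 'N', 'Y', 'D'] left=[] right=[] parent=P
Step 2 (down 2): focus=Y path=0/2 depth=2 children=['B'] left=['Z', 'N'] right=['D'] parent=V
Step 3 (right): focus=D path=0/3 depth=2 children=[] left=['Z', 'N', 'Y'] right=[] parent=V
Step 4 (left): focus=Y path=0/2 depth=2 children=['B'] left=['Z', 'N'] right=['D'] parent=V
Step 5 (down 0): focus=B path=0/2/0 depth=3 children=['W'] left=[] right=[] parent=Y
Step 6 (down 0): focus=W path=0/2/0/0 depth=4 children=[] left=[] right=[] parent=B
Step 7 (up): focus=B path=0/2/0 depth=3 children=['W'] left=[] right=[] parent=Y
Step 8 (up): focus=Y path=0/2 depth=2 children=['B'] left=['Z', 'N'] right=['D'] parent=V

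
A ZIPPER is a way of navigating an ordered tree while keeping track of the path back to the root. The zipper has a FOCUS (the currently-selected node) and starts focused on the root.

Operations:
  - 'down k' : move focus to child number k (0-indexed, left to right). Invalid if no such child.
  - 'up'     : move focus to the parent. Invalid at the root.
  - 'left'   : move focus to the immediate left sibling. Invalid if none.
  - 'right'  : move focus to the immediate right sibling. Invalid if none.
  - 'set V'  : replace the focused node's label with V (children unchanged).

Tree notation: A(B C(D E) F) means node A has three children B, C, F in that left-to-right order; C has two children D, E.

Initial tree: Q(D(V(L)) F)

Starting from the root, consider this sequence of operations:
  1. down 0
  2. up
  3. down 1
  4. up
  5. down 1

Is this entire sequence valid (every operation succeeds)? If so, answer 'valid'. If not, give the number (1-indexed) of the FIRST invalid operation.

Answer: valid

Derivation:
Step 1 (down 0): focus=D path=0 depth=1 children=['V'] left=[] right=['F'] parent=Q
Step 2 (up): focus=Q path=root depth=0 children=['D', 'F'] (at root)
Step 3 (down 1): focus=F path=1 depth=1 children=[] left=['D'] right=[] parent=Q
Step 4 (up): focus=Q path=root depth=0 children=['D', 'F'] (at root)
Step 5 (down 1): focus=F path=1 depth=1 children=[] left=['D'] right=[] parent=Q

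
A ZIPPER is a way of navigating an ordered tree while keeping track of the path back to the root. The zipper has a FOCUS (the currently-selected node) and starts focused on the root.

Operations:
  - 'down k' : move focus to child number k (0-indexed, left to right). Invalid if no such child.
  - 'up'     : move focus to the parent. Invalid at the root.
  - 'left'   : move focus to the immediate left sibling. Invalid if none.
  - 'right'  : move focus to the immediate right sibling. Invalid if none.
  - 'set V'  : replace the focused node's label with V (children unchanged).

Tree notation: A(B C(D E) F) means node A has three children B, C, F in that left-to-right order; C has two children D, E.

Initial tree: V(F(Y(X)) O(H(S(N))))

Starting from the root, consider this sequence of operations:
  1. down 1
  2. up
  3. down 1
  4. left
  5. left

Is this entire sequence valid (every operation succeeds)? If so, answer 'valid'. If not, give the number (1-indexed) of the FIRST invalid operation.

Answer: 5

Derivation:
Step 1 (down 1): focus=O path=1 depth=1 children=['H'] left=['F'] right=[] parent=V
Step 2 (up): focus=V path=root depth=0 children=['F', 'O'] (at root)
Step 3 (down 1): focus=O path=1 depth=1 children=['H'] left=['F'] right=[] parent=V
Step 4 (left): focus=F path=0 depth=1 children=['Y'] left=[] right=['O'] parent=V
Step 5 (left): INVALID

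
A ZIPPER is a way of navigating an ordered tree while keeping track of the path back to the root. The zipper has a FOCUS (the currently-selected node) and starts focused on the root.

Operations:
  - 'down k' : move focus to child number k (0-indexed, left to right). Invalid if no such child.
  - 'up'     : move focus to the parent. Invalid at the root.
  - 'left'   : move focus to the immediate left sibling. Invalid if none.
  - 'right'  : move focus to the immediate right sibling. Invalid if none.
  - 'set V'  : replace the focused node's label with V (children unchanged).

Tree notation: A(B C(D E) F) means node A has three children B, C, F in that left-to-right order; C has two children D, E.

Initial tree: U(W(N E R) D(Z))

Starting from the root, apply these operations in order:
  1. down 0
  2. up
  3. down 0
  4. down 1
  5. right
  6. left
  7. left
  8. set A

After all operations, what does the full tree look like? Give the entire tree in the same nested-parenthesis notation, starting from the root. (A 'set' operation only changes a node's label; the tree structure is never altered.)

Step 1 (down 0): focus=W path=0 depth=1 children=['N', 'E', 'R'] left=[] right=['D'] parent=U
Step 2 (up): focus=U path=root depth=0 children=['W', 'D'] (at root)
Step 3 (down 0): focus=W path=0 depth=1 children=['N', 'E', 'R'] left=[] right=['D'] parent=U
Step 4 (down 1): focus=E path=0/1 depth=2 children=[] left=['N'] right=['R'] parent=W
Step 5 (right): focus=R path=0/2 depth=2 children=[] left=['N', 'E'] right=[] parent=W
Step 6 (left): focus=E path=0/1 depth=2 children=[] left=['N'] right=['R'] parent=W
Step 7 (left): focus=N path=0/0 depth=2 children=[] left=[] right=['E', 'R'] parent=W
Step 8 (set A): focus=A path=0/0 depth=2 children=[] left=[] right=['E', 'R'] parent=W

Answer: U(W(A E R) D(Z))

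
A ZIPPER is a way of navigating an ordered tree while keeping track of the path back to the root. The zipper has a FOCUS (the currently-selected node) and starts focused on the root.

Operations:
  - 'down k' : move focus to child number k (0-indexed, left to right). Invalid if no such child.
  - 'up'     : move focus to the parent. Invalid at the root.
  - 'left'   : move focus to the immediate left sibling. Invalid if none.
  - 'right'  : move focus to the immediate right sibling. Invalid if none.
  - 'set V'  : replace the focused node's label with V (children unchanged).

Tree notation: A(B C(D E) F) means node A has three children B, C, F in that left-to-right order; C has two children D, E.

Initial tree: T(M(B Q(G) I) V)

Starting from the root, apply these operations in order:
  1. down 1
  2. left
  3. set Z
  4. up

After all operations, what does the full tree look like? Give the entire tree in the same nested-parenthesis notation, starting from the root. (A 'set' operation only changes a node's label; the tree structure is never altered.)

Step 1 (down 1): focus=V path=1 depth=1 children=[] left=['M'] right=[] parent=T
Step 2 (left): focus=M path=0 depth=1 children=['B', 'Q', 'I'] left=[] right=['V'] parent=T
Step 3 (set Z): focus=Z path=0 depth=1 children=['B', 'Q', 'I'] left=[] right=['V'] parent=T
Step 4 (up): focus=T path=root depth=0 children=['Z', 'V'] (at root)

Answer: T(Z(B Q(G) I) V)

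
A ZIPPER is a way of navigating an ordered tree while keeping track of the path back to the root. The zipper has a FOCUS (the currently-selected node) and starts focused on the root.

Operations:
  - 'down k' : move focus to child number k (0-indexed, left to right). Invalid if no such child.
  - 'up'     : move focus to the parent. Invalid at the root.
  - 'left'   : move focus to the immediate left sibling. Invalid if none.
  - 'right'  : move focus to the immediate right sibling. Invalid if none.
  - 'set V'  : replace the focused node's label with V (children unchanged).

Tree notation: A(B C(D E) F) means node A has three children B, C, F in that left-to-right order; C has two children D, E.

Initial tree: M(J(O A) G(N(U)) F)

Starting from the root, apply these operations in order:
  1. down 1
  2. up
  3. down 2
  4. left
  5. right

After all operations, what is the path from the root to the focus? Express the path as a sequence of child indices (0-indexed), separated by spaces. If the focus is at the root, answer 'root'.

Step 1 (down 1): focus=G path=1 depth=1 children=['N'] left=['J'] right=['F'] parent=M
Step 2 (up): focus=M path=root depth=0 children=['J', 'G', 'F'] (at root)
Step 3 (down 2): focus=F path=2 depth=1 children=[] left=['J', 'G'] right=[] parent=M
Step 4 (left): focus=G path=1 depth=1 children=['N'] left=['J'] right=['F'] parent=M
Step 5 (right): focus=F path=2 depth=1 children=[] left=['J', 'G'] right=[] parent=M

Answer: 2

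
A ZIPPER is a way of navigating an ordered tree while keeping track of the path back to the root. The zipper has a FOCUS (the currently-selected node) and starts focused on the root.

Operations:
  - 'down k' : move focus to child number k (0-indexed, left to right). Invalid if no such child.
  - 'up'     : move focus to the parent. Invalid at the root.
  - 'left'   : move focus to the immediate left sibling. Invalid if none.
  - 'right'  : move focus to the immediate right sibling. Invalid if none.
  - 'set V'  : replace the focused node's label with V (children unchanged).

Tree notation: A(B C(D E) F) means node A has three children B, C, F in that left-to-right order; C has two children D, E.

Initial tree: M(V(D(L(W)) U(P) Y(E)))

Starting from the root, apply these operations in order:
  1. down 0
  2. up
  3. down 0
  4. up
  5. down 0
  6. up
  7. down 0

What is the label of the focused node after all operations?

Answer: V

Derivation:
Step 1 (down 0): focus=V path=0 depth=1 children=['D', 'U', 'Y'] left=[] right=[] parent=M
Step 2 (up): focus=M path=root depth=0 children=['V'] (at root)
Step 3 (down 0): focus=V path=0 depth=1 children=['D', 'U', 'Y'] left=[] right=[] parent=M
Step 4 (up): focus=M path=root depth=0 children=['V'] (at root)
Step 5 (down 0): focus=V path=0 depth=1 children=['D', 'U', 'Y'] left=[] right=[] parent=M
Step 6 (up): focus=M path=root depth=0 children=['V'] (at root)
Step 7 (down 0): focus=V path=0 depth=1 children=['D', 'U', 'Y'] left=[] right=[] parent=M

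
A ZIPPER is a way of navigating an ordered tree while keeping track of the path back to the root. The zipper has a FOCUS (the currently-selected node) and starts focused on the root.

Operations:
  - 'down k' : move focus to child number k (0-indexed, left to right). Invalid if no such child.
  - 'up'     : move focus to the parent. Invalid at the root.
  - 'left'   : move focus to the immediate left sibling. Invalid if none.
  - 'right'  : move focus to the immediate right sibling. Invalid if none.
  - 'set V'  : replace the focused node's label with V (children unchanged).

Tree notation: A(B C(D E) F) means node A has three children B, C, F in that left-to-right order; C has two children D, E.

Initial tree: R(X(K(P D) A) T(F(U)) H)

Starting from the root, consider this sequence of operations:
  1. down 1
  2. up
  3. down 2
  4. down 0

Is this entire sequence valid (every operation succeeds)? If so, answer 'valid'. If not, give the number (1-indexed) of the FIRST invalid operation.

Step 1 (down 1): focus=T path=1 depth=1 children=['F'] left=['X'] right=['H'] parent=R
Step 2 (up): focus=R path=root depth=0 children=['X', 'T', 'H'] (at root)
Step 3 (down 2): focus=H path=2 depth=1 children=[] left=['X', 'T'] right=[] parent=R
Step 4 (down 0): INVALID

Answer: 4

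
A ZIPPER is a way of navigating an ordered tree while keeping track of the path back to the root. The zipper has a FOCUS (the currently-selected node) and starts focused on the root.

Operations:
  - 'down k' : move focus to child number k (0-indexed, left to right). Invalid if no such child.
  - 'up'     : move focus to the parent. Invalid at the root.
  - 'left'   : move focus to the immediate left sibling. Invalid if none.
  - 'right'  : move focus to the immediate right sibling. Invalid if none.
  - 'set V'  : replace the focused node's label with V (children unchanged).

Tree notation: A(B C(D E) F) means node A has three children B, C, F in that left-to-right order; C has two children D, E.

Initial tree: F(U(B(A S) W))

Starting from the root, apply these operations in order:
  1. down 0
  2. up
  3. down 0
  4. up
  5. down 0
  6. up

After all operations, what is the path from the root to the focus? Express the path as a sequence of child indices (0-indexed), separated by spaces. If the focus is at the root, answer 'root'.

Step 1 (down 0): focus=U path=0 depth=1 children=['B', 'W'] left=[] right=[] parent=F
Step 2 (up): focus=F path=root depth=0 children=['U'] (at root)
Step 3 (down 0): focus=U path=0 depth=1 children=['B', 'W'] left=[] right=[] parent=F
Step 4 (up): focus=F path=root depth=0 children=['U'] (at root)
Step 5 (down 0): focus=U path=0 depth=1 children=['B', 'W'] left=[] right=[] parent=F
Step 6 (up): focus=F path=root depth=0 children=['U'] (at root)

Answer: root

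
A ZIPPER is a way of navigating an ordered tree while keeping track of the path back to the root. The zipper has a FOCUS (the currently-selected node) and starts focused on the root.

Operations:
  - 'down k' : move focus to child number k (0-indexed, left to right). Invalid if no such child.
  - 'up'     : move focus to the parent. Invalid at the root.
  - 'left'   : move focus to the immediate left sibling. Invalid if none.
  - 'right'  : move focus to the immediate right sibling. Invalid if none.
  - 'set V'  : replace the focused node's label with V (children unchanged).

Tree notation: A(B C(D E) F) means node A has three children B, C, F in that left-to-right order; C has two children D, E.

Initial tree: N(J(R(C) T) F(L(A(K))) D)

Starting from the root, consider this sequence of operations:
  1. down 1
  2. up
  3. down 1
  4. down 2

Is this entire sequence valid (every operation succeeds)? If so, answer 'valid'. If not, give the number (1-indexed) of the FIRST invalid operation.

Step 1 (down 1): focus=F path=1 depth=1 children=['L'] left=['J'] right=['D'] parent=N
Step 2 (up): focus=N path=root depth=0 children=['J', 'F', 'D'] (at root)
Step 3 (down 1): focus=F path=1 depth=1 children=['L'] left=['J'] right=['D'] parent=N
Step 4 (down 2): INVALID

Answer: 4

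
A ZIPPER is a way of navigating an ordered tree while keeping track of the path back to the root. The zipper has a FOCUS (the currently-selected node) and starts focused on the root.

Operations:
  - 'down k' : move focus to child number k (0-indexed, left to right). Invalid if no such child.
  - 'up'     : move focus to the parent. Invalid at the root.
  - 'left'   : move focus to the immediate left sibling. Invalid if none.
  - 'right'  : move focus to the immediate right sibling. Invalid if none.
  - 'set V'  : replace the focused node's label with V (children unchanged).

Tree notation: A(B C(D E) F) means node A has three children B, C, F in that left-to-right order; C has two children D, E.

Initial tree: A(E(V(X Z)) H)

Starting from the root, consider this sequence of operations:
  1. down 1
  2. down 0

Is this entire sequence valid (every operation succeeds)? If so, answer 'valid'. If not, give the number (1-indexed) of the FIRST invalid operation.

Step 1 (down 1): focus=H path=1 depth=1 children=[] left=['E'] right=[] parent=A
Step 2 (down 0): INVALID

Answer: 2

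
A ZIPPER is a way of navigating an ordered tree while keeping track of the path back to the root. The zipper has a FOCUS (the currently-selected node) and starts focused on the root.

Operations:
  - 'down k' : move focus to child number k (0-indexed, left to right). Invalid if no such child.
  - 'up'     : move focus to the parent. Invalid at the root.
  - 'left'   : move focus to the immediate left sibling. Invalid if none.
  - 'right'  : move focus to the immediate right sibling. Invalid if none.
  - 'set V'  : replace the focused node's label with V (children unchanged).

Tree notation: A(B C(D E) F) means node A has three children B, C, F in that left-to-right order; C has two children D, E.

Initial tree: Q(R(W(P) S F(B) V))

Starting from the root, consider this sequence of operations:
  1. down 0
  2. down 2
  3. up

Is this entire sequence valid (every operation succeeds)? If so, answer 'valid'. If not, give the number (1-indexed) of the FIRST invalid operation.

Step 1 (down 0): focus=R path=0 depth=1 children=['W', 'S', 'F', 'V'] left=[] right=[] parent=Q
Step 2 (down 2): focus=F path=0/2 depth=2 children=['B'] left=['W', 'S'] right=['V'] parent=R
Step 3 (up): focus=R path=0 depth=1 children=['W', 'S', 'F', 'V'] left=[] right=[] parent=Q

Answer: valid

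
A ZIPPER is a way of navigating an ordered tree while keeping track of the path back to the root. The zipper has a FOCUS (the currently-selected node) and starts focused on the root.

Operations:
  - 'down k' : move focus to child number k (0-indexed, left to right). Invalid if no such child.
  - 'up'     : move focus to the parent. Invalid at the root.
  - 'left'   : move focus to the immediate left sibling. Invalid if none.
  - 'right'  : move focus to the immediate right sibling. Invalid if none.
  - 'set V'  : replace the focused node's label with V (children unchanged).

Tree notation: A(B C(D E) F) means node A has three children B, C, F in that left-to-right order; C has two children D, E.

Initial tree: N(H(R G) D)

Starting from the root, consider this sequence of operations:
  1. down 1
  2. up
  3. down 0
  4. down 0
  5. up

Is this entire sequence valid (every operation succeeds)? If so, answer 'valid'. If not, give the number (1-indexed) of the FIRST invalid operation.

Answer: valid

Derivation:
Step 1 (down 1): focus=D path=1 depth=1 children=[] left=['H'] right=[] parent=N
Step 2 (up): focus=N path=root depth=0 children=['H', 'D'] (at root)
Step 3 (down 0): focus=H path=0 depth=1 children=['R', 'G'] left=[] right=['D'] parent=N
Step 4 (down 0): focus=R path=0/0 depth=2 children=[] left=[] right=['G'] parent=H
Step 5 (up): focus=H path=0 depth=1 children=['R', 'G'] left=[] right=['D'] parent=N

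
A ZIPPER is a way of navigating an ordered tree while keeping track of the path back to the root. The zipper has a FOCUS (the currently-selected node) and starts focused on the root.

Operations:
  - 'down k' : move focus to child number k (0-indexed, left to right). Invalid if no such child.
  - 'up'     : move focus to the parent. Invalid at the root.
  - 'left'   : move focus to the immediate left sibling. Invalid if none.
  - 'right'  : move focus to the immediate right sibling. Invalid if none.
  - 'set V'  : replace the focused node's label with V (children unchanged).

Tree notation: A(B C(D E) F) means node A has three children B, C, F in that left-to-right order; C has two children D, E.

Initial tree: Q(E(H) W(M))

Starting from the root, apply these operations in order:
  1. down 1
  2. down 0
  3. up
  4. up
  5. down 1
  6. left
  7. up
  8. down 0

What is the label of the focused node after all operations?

Step 1 (down 1): focus=W path=1 depth=1 children=['M'] left=['E'] right=[] parent=Q
Step 2 (down 0): focus=M path=1/0 depth=2 children=[] left=[] right=[] parent=W
Step 3 (up): focus=W path=1 depth=1 children=['M'] left=['E'] right=[] parent=Q
Step 4 (up): focus=Q path=root depth=0 children=['E', 'W'] (at root)
Step 5 (down 1): focus=W path=1 depth=1 children=['M'] left=['E'] right=[] parent=Q
Step 6 (left): focus=E path=0 depth=1 children=['H'] left=[] right=['W'] parent=Q
Step 7 (up): focus=Q path=root depth=0 children=['E', 'W'] (at root)
Step 8 (down 0): focus=E path=0 depth=1 children=['H'] left=[] right=['W'] parent=Q

Answer: E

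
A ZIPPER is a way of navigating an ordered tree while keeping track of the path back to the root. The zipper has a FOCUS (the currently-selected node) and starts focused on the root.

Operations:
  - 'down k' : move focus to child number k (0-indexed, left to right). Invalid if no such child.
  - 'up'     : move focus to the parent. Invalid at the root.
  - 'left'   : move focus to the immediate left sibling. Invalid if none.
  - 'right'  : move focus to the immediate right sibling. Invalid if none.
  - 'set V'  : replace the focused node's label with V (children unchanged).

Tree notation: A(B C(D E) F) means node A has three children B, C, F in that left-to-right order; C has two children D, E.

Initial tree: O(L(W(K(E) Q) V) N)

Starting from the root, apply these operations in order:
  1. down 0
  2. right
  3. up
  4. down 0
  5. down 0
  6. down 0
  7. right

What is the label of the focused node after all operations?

Step 1 (down 0): focus=L path=0 depth=1 children=['W', 'V'] left=[] right=['N'] parent=O
Step 2 (right): focus=N path=1 depth=1 children=[] left=['L'] right=[] parent=O
Step 3 (up): focus=O path=root depth=0 children=['L', 'N'] (at root)
Step 4 (down 0): focus=L path=0 depth=1 children=['W', 'V'] left=[] right=['N'] parent=O
Step 5 (down 0): focus=W path=0/0 depth=2 children=['K', 'Q'] left=[] right=['V'] parent=L
Step 6 (down 0): focus=K path=0/0/0 depth=3 children=['E'] left=[] right=['Q'] parent=W
Step 7 (right): focus=Q path=0/0/1 depth=3 children=[] left=['K'] right=[] parent=W

Answer: Q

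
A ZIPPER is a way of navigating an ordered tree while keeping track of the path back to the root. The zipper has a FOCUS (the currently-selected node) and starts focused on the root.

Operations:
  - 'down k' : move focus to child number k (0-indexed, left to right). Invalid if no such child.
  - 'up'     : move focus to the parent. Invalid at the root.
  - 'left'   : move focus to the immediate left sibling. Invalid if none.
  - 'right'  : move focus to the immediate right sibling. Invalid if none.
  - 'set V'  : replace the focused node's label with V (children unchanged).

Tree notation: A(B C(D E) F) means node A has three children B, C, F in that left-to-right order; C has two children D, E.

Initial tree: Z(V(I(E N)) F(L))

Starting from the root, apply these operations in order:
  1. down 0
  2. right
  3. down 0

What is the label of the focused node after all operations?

Answer: L

Derivation:
Step 1 (down 0): focus=V path=0 depth=1 children=['I'] left=[] right=['F'] parent=Z
Step 2 (right): focus=F path=1 depth=1 children=['L'] left=['V'] right=[] parent=Z
Step 3 (down 0): focus=L path=1/0 depth=2 children=[] left=[] right=[] parent=F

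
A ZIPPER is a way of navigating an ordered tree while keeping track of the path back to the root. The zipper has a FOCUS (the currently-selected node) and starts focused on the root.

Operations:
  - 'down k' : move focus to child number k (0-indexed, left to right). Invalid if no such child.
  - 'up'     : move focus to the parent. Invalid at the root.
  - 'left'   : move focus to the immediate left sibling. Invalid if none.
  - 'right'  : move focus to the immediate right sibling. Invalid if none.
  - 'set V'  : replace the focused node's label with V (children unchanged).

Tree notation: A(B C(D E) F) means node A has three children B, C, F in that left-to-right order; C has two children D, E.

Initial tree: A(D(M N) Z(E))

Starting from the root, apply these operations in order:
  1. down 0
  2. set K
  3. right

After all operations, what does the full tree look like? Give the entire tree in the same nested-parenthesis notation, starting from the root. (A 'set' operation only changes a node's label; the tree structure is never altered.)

Step 1 (down 0): focus=D path=0 depth=1 children=['M', 'N'] left=[] right=['Z'] parent=A
Step 2 (set K): focus=K path=0 depth=1 children=['M', 'N'] left=[] right=['Z'] parent=A
Step 3 (right): focus=Z path=1 depth=1 children=['E'] left=['K'] right=[] parent=A

Answer: A(K(M N) Z(E))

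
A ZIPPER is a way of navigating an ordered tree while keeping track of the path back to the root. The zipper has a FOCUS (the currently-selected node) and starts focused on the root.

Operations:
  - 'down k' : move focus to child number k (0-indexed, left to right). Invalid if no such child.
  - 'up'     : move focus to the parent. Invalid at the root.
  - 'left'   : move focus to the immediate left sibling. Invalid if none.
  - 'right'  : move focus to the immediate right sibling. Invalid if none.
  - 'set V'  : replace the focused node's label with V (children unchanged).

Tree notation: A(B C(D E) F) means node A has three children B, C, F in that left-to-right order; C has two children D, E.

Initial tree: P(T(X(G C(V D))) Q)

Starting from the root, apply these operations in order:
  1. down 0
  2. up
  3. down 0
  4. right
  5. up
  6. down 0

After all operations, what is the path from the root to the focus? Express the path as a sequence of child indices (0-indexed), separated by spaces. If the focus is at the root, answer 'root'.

Step 1 (down 0): focus=T path=0 depth=1 children=['X'] left=[] right=['Q'] parent=P
Step 2 (up): focus=P path=root depth=0 children=['T', 'Q'] (at root)
Step 3 (down 0): focus=T path=0 depth=1 children=['X'] left=[] right=['Q'] parent=P
Step 4 (right): focus=Q path=1 depth=1 children=[] left=['T'] right=[] parent=P
Step 5 (up): focus=P path=root depth=0 children=['T', 'Q'] (at root)
Step 6 (down 0): focus=T path=0 depth=1 children=['X'] left=[] right=['Q'] parent=P

Answer: 0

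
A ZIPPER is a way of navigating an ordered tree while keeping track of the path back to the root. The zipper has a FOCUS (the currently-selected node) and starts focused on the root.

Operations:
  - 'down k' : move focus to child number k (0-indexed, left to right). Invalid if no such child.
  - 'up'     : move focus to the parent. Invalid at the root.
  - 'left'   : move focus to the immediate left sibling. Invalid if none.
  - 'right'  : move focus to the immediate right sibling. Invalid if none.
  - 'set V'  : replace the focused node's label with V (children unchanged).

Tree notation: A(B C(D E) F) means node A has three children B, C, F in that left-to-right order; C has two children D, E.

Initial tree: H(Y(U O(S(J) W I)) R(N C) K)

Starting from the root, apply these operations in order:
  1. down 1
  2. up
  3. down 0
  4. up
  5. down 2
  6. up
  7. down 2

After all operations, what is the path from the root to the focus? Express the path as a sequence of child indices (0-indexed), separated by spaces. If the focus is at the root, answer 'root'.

Answer: 2

Derivation:
Step 1 (down 1): focus=R path=1 depth=1 children=['N', 'C'] left=['Y'] right=['K'] parent=H
Step 2 (up): focus=H path=root depth=0 children=['Y', 'R', 'K'] (at root)
Step 3 (down 0): focus=Y path=0 depth=1 children=['U', 'O'] left=[] right=['R', 'K'] parent=H
Step 4 (up): focus=H path=root depth=0 children=['Y', 'R', 'K'] (at root)
Step 5 (down 2): focus=K path=2 depth=1 children=[] left=['Y', 'R'] right=[] parent=H
Step 6 (up): focus=H path=root depth=0 children=['Y', 'R', 'K'] (at root)
Step 7 (down 2): focus=K path=2 depth=1 children=[] left=['Y', 'R'] right=[] parent=H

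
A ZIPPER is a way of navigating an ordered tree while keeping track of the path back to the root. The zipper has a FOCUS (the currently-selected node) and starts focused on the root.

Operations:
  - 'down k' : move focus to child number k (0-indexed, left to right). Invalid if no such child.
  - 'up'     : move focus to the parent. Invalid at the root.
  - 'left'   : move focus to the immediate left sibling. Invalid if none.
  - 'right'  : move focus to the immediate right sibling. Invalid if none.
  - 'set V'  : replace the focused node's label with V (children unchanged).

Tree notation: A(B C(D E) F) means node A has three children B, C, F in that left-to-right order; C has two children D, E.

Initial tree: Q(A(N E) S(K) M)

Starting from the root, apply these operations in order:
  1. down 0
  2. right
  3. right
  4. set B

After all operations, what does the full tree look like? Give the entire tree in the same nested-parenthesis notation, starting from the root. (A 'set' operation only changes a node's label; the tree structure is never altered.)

Step 1 (down 0): focus=A path=0 depth=1 children=['N', 'E'] left=[] right=['S', 'M'] parent=Q
Step 2 (right): focus=S path=1 depth=1 children=['K'] left=['A'] right=['M'] parent=Q
Step 3 (right): focus=M path=2 depth=1 children=[] left=['A', 'S'] right=[] parent=Q
Step 4 (set B): focus=B path=2 depth=1 children=[] left=['A', 'S'] right=[] parent=Q

Answer: Q(A(N E) S(K) B)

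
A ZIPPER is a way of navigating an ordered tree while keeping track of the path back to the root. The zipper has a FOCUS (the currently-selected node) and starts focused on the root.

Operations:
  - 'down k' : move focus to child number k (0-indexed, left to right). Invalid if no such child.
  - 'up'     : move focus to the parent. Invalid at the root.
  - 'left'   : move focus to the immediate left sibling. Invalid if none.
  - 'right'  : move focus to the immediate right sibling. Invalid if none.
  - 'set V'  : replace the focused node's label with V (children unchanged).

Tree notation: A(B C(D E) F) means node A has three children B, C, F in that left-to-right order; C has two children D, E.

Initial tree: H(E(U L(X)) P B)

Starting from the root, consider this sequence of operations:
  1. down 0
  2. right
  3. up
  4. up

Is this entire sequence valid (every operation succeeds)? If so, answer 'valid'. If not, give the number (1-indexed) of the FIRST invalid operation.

Step 1 (down 0): focus=E path=0 depth=1 children=['U', 'L'] left=[] right=['P', 'B'] parent=H
Step 2 (right): focus=P path=1 depth=1 children=[] left=['E'] right=['B'] parent=H
Step 3 (up): focus=H path=root depth=0 children=['E', 'P', 'B'] (at root)
Step 4 (up): INVALID

Answer: 4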